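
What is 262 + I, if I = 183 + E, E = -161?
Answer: 284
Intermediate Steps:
I = 22 (I = 183 - 161 = 22)
262 + I = 262 + 22 = 284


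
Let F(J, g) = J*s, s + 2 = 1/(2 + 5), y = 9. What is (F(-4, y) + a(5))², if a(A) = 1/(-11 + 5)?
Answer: 93025/1764 ≈ 52.735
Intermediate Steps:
s = -13/7 (s = -2 + 1/(2 + 5) = -2 + 1/7 = -2 + ⅐ = -13/7 ≈ -1.8571)
F(J, g) = -13*J/7 (F(J, g) = J*(-13/7) = -13*J/7)
a(A) = -⅙ (a(A) = 1/(-6) = -⅙)
(F(-4, y) + a(5))² = (-13/7*(-4) - ⅙)² = (52/7 - ⅙)² = (305/42)² = 93025/1764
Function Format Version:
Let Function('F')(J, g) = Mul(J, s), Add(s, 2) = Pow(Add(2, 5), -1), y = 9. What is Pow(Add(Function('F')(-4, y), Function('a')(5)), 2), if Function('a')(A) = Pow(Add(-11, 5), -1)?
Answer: Rational(93025, 1764) ≈ 52.735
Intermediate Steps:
s = Rational(-13, 7) (s = Add(-2, Pow(Add(2, 5), -1)) = Add(-2, Pow(7, -1)) = Add(-2, Rational(1, 7)) = Rational(-13, 7) ≈ -1.8571)
Function('F')(J, g) = Mul(Rational(-13, 7), J) (Function('F')(J, g) = Mul(J, Rational(-13, 7)) = Mul(Rational(-13, 7), J))
Function('a')(A) = Rational(-1, 6) (Function('a')(A) = Pow(-6, -1) = Rational(-1, 6))
Pow(Add(Function('F')(-4, y), Function('a')(5)), 2) = Pow(Add(Mul(Rational(-13, 7), -4), Rational(-1, 6)), 2) = Pow(Add(Rational(52, 7), Rational(-1, 6)), 2) = Pow(Rational(305, 42), 2) = Rational(93025, 1764)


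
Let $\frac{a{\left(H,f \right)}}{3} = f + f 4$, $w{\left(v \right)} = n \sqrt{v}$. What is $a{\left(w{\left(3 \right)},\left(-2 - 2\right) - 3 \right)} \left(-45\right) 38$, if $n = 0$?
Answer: $179550$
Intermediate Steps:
$w{\left(v \right)} = 0$ ($w{\left(v \right)} = 0 \sqrt{v} = 0$)
$a{\left(H,f \right)} = 15 f$ ($a{\left(H,f \right)} = 3 \left(f + f 4\right) = 3 \left(f + 4 f\right) = 3 \cdot 5 f = 15 f$)
$a{\left(w{\left(3 \right)},\left(-2 - 2\right) - 3 \right)} \left(-45\right) 38 = 15 \left(\left(-2 - 2\right) - 3\right) \left(-45\right) 38 = 15 \left(-4 - 3\right) \left(-45\right) 38 = 15 \left(-7\right) \left(-45\right) 38 = \left(-105\right) \left(-45\right) 38 = 4725 \cdot 38 = 179550$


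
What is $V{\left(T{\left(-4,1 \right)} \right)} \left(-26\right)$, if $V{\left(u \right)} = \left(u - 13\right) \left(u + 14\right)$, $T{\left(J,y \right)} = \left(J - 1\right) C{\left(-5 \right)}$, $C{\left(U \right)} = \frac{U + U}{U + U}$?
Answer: $4212$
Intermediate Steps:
$C{\left(U \right)} = 1$ ($C{\left(U \right)} = \frac{2 U}{2 U} = 2 U \frac{1}{2 U} = 1$)
$T{\left(J,y \right)} = -1 + J$ ($T{\left(J,y \right)} = \left(J - 1\right) 1 = \left(-1 + J\right) 1 = -1 + J$)
$V{\left(u \right)} = \left(-13 + u\right) \left(14 + u\right)$
$V{\left(T{\left(-4,1 \right)} \right)} \left(-26\right) = \left(-182 - 5 + \left(-1 - 4\right)^{2}\right) \left(-26\right) = \left(-182 - 5 + \left(-5\right)^{2}\right) \left(-26\right) = \left(-182 - 5 + 25\right) \left(-26\right) = \left(-162\right) \left(-26\right) = 4212$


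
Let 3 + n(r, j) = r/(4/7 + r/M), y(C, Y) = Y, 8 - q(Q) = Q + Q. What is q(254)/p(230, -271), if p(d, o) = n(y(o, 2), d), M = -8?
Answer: -4500/29 ≈ -155.17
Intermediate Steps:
q(Q) = 8 - 2*Q (q(Q) = 8 - (Q + Q) = 8 - 2*Q)
n(r, j) = -3 + r/(4/7 - r/8) (n(r, j) = -3 + r/(4/7 + r/(-8)) = -3 + r/(4*(⅐) + r*(-⅛)) = -3 + r/(4/7 - r/8))
p(d, o) = 29/9 (p(d, o) = (96 - 77*2)/(-32 + 7*2) = (96 - 154)/(-32 + 14) = -58/(-18) = -1/18*(-58) = 29/9)
q(254)/p(230, -271) = (8 - 2*254)/(29/9) = (8 - 508)*(9/29) = -500*9/29 = -4500/29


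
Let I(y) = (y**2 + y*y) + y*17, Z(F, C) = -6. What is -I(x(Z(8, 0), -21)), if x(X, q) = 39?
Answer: -3705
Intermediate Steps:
I(y) = 2*y**2 + 17*y (I(y) = (y**2 + y**2) + 17*y = 2*y**2 + 17*y)
-I(x(Z(8, 0), -21)) = -39*(17 + 2*39) = -39*(17 + 78) = -39*95 = -1*3705 = -3705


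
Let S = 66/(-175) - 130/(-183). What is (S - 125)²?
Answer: 15939680957209/1025600625 ≈ 15542.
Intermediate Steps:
S = 10672/32025 (S = 66*(-1/175) - 130*(-1/183) = -66/175 + 130/183 = 10672/32025 ≈ 0.33324)
(S - 125)² = (10672/32025 - 125)² = (-3992453/32025)² = 15939680957209/1025600625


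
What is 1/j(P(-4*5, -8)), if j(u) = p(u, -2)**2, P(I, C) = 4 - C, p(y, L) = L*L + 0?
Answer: 1/16 ≈ 0.062500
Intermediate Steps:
p(y, L) = L**2 (p(y, L) = L**2 + 0 = L**2)
j(u) = 16 (j(u) = ((-2)**2)**2 = 4**2 = 16)
1/j(P(-4*5, -8)) = 1/16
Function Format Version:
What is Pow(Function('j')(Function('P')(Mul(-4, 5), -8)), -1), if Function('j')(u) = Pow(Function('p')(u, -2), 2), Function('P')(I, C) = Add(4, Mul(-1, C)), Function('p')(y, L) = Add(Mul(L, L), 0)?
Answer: Rational(1, 16) ≈ 0.062500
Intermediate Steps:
Function('p')(y, L) = Pow(L, 2) (Function('p')(y, L) = Add(Pow(L, 2), 0) = Pow(L, 2))
Function('j')(u) = 16 (Function('j')(u) = Pow(Pow(-2, 2), 2) = Pow(4, 2) = 16)
Pow(Function('j')(Function('P')(Mul(-4, 5), -8)), -1) = Pow(16, -1) = Rational(1, 16)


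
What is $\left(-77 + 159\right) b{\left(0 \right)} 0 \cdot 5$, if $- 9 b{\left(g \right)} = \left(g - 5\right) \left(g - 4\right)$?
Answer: $0$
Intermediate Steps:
$b{\left(g \right)} = - \frac{\left(-5 + g\right) \left(-4 + g\right)}{9}$ ($b{\left(g \right)} = - \frac{\left(g - 5\right) \left(g - 4\right)}{9} = - \frac{\left(-5 + g\right) \left(-4 + g\right)}{9}$)
$\left(-77 + 159\right) b{\left(0 \right)} 0 \cdot 5 = \left(-77 + 159\right) \left(- \frac{20}{9} + 0 - \frac{0^{2}}{9}\right) 0 \cdot 5 = 82 \left(- \frac{20}{9} + 0 - 0\right) 0 \cdot 5 = 82 \left(- \frac{20}{9} + 0 + 0\right) 0 \cdot 5 = 82 \left(- \frac{20}{9}\right) 0 \cdot 5 = 82 \cdot 0 \cdot 5 = 82 \cdot 0 = 0$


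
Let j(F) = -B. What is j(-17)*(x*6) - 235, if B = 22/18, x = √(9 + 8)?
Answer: -235 - 22*√17/3 ≈ -265.24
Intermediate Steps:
x = √17 ≈ 4.1231
B = 11/9 (B = 22*(1/18) = 11/9 ≈ 1.2222)
j(F) = -11/9 (j(F) = -1*11/9 = -11/9)
j(-17)*(x*6) - 235 = -11*√17*6/9 - 235 = -22*√17/3 - 235 = -235 - 22*√17/3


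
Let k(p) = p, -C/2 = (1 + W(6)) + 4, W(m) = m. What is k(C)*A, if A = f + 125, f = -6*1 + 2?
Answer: -2662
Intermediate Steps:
f = -4 (f = -6 + 2 = -4)
C = -22 (C = -2*((1 + 6) + 4) = -2*(7 + 4) = -2*11 = -22)
A = 121 (A = -4 + 125 = 121)
k(C)*A = -22*121 = -2662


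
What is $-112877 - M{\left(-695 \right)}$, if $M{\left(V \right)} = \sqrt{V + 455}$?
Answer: $-112877 - 4 i \sqrt{15} \approx -1.1288 \cdot 10^{5} - 15.492 i$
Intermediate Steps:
$M{\left(V \right)} = \sqrt{455 + V}$
$-112877 - M{\left(-695 \right)} = -112877 - \sqrt{455 - 695} = -112877 - \sqrt{-240} = -112877 - 4 i \sqrt{15}$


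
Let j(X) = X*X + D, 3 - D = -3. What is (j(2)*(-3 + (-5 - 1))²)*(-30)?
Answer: -24300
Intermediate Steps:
D = 6 (D = 3 - 1*(-3) = 3 + 3 = 6)
j(X) = 6 + X² (j(X) = X*X + 6 = X² + 6 = 6 + X²)
(j(2)*(-3 + (-5 - 1))²)*(-30) = ((6 + 2²)*(-3 + (-5 - 1))²)*(-30) = ((6 + 4)*(-3 - 6)²)*(-30) = (10*(-9)²)*(-30) = (10*81)*(-30) = 810*(-30) = -24300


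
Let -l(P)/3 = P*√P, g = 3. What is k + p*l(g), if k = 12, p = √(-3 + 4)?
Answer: 12 - 9*√3 ≈ -3.5885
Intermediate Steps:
l(P) = -3*P^(3/2) (l(P) = -3*P*√P = -3*P^(3/2))
p = 1 (p = √1 = 1)
k + p*l(g) = 12 + 1*(-9*√3) = 12 - 9*√3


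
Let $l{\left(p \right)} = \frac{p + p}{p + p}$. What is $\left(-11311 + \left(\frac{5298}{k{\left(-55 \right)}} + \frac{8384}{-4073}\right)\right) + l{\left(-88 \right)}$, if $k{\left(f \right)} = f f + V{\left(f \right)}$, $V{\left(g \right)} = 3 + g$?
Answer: $- \frac{45652154956}{4036343} \approx -11310.0$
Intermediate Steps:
$l{\left(p \right)} = 1$ ($l{\left(p \right)} = \frac{2 p}{2 p} = 2 p \frac{1}{2 p} = 1$)
$k{\left(f \right)} = 3 + f + f^{2}$ ($k{\left(f \right)} = f f + \left(3 + f\right) = f^{2} + \left(3 + f\right) = 3 + f + f^{2}$)
$\left(-11311 + \left(\frac{5298}{k{\left(-55 \right)}} + \frac{8384}{-4073}\right)\right) + l{\left(-88 \right)} = \left(-11311 + \left(\frac{5298}{3 - 55 + \left(-55\right)^{2}} + \frac{8384}{-4073}\right)\right) + 1 = \left(-11311 + \left(\frac{5298}{3 - 55 + 3025} + 8384 \left(- \frac{1}{4073}\right)\right)\right) + 1 = \left(-11311 - \left(\frac{8384}{4073} - \frac{5298}{2973}\right)\right) + 1 = \left(-11311 + \left(5298 \cdot \frac{1}{2973} - \frac{8384}{4073}\right)\right) + 1 = \left(-11311 + \left(\frac{1766}{991} - \frac{8384}{4073}\right)\right) + 1 = \left(-11311 - \frac{1115626}{4036343}\right) + 1 = - \frac{45656191299}{4036343} + 1 = - \frac{45652154956}{4036343}$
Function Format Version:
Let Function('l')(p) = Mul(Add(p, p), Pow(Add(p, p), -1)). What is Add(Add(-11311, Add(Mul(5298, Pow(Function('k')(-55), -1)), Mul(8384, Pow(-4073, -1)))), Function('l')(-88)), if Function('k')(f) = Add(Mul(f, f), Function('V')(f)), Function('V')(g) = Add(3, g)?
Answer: Rational(-45652154956, 4036343) ≈ -11310.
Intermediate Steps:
Function('l')(p) = 1 (Function('l')(p) = Mul(Mul(2, p), Pow(Mul(2, p), -1)) = Mul(Mul(2, p), Mul(Rational(1, 2), Pow(p, -1))) = 1)
Function('k')(f) = Add(3, f, Pow(f, 2)) (Function('k')(f) = Add(Mul(f, f), Add(3, f)) = Add(Pow(f, 2), Add(3, f)) = Add(3, f, Pow(f, 2)))
Add(Add(-11311, Add(Mul(5298, Pow(Function('k')(-55), -1)), Mul(8384, Pow(-4073, -1)))), Function('l')(-88)) = Add(Add(-11311, Add(Mul(5298, Pow(Add(3, -55, Pow(-55, 2)), -1)), Mul(8384, Pow(-4073, -1)))), 1) = Add(Add(-11311, Add(Mul(5298, Pow(Add(3, -55, 3025), -1)), Mul(8384, Rational(-1, 4073)))), 1) = Add(Add(-11311, Add(Mul(5298, Pow(2973, -1)), Rational(-8384, 4073))), 1) = Add(Add(-11311, Add(Mul(5298, Rational(1, 2973)), Rational(-8384, 4073))), 1) = Add(Add(-11311, Add(Rational(1766, 991), Rational(-8384, 4073))), 1) = Add(Add(-11311, Rational(-1115626, 4036343)), 1) = Add(Rational(-45656191299, 4036343), 1) = Rational(-45652154956, 4036343)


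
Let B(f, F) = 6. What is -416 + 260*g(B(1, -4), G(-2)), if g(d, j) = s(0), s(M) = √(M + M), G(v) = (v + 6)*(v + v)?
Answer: -416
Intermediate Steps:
G(v) = 2*v*(6 + v) (G(v) = (6 + v)*(2*v) = 2*v*(6 + v))
s(M) = √2*√M (s(M) = √(2*M) = √2*√M)
g(d, j) = 0 (g(d, j) = √2*√0 = √2*0 = 0)
-416 + 260*g(B(1, -4), G(-2)) = -416 + 260*0 = -416 + 0 = -416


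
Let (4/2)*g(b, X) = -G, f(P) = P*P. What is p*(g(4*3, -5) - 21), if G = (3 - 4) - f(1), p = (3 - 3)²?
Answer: 0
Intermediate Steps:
f(P) = P²
p = 0 (p = 0² = 0)
G = -2 (G = (3 - 4) - 1*1² = -1 - 1*1 = -1 - 1 = -2)
g(b, X) = 1 (g(b, X) = (-1*(-2))/2 = (½)*2 = 1)
p*(g(4*3, -5) - 21) = 0*(1 - 21) = 0*(-20) = 0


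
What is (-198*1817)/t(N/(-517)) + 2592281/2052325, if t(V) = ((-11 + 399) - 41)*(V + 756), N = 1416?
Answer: -13394878613/118218024650 ≈ -0.11331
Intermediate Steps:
t(V) = 262332 + 347*V (t(V) = (388 - 41)*(756 + V) = 347*(756 + V) = 262332 + 347*V)
(-198*1817)/t(N/(-517)) + 2592281/2052325 = (-198*1817)/(262332 + 347*(1416/(-517))) + 2592281/2052325 = -359766/(262332 + 347*(1416*(-1/517))) + 2592281*(1/2052325) = -359766/(262332 + 347*(-1416/517)) + 2592281/2052325 = -359766/(262332 - 491352/517) + 2592281/2052325 = -359766/135134292/517 + 2592281/2052325 = -359766*517/135134292 + 2592281/2052325 = -1347819/979234 + 2592281/2052325 = -13394878613/118218024650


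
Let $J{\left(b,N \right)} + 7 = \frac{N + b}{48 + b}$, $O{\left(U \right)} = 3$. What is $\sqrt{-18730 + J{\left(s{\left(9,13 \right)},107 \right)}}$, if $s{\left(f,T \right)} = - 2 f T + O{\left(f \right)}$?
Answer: $\frac{i \sqrt{627460701}}{183} \approx 136.88 i$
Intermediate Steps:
$s{\left(f,T \right)} = 3 - 2 T f$ ($s{\left(f,T \right)} = - 2 f T + 3 = - 2 T f + 3 = 3 - 2 T f$)
$J{\left(b,N \right)} = -7 + \frac{N + b}{48 + b}$
$\sqrt{-18730 + J{\left(s{\left(9,13 \right)},107 \right)}} = \sqrt{-18730 + \frac{-336 + 107 - 6 \left(3 - 26 \cdot 9\right)}{48 + \left(3 - 26 \cdot 9\right)}} = \sqrt{-18730 + \frac{-336 + 107 - 6 \left(3 - 234\right)}{48 + \left(3 - 234\right)}} = \sqrt{-18730 + \frac{-336 + 107 - -1386}{48 - 231}} = \sqrt{-18730 + \frac{-336 + 107 + 1386}{-183}} = \sqrt{-18730 - \frac{1157}{183}} = \sqrt{- \frac{3428747}{183}} = \frac{i \sqrt{627460701}}{183}$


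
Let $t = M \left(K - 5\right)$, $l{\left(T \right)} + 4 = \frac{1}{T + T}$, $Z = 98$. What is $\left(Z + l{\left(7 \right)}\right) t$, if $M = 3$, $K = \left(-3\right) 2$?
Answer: $- \frac{43461}{14} \approx -3104.4$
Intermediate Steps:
$K = -6$
$l{\left(T \right)} = -4 + \frac{1}{2 T}$ ($l{\left(T \right)} = -4 + \frac{1}{T + T} = -4 + \frac{1}{2 T}$)
$t = -33$ ($t = 3 \left(-6 - 5\right) = 3 \left(-11\right) = -33$)
$\left(Z + l{\left(7 \right)}\right) t = \left(98 - \left(4 - \frac{1}{2 \cdot 7}\right)\right) \left(-33\right) = \left(98 + \left(-4 + \frac{1}{2} \cdot \frac{1}{7}\right)\right) \left(-33\right) = \left(98 + \left(-4 + \frac{1}{14}\right)\right) \left(-33\right) = \left(98 - \frac{55}{14}\right) \left(-33\right) = \frac{1317}{14} \left(-33\right) = - \frac{43461}{14}$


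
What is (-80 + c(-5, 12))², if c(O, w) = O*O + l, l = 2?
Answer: 2809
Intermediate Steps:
c(O, w) = 2 + O² (c(O, w) = O*O + 2 = O² + 2 = 2 + O²)
(-80 + c(-5, 12))² = (-80 + (2 + (-5)²))² = (-80 + (2 + 25))² = (-80 + 27)² = (-53)² = 2809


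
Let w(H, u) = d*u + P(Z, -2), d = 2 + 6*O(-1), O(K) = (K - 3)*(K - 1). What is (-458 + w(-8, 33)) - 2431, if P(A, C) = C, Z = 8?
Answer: -1241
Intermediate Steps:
O(K) = (-1 + K)*(-3 + K) (O(K) = (-3 + K)*(-1 + K) = (-1 + K)*(-3 + K))
d = 50 (d = 2 + 6*(3 + (-1)**2 - 4*(-1)) = 2 + 6*(3 + 1 + 4) = 2 + 6*8 = 2 + 48 = 50)
w(H, u) = -2 + 50*u (w(H, u) = 50*u - 2 = -2 + 50*u)
(-458 + w(-8, 33)) - 2431 = (-458 + (-2 + 50*33)) - 2431 = (-458 + (-2 + 1650)) - 2431 = (-458 + 1648) - 2431 = 1190 - 2431 = -1241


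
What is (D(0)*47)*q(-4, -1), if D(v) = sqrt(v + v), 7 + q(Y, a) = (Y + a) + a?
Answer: 0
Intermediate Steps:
q(Y, a) = -7 + Y + 2*a (q(Y, a) = -7 + ((Y + a) + a) = -7 + (Y + 2*a) = -7 + Y + 2*a)
D(v) = sqrt(2)*sqrt(v) (D(v) = sqrt(2*v) = sqrt(2)*sqrt(v))
(D(0)*47)*q(-4, -1) = ((sqrt(2)*sqrt(0))*47)*(-7 - 4 + 2*(-1)) = ((sqrt(2)*0)*47)*(-7 - 4 - 2) = (0*47)*(-13) = 0*(-13) = 0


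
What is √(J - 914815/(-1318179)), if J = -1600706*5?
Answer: I*√13906899515880502845/1318179 ≈ 2829.1*I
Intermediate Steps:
J = -8003530
√(J - 914815/(-1318179)) = √(-8003530 - 914815/(-1318179)) = √(-8003530 - 914815*(-1/1318179)) = √(-8003530 + 914815/1318179) = √(-10550084257055/1318179) = I*√13906899515880502845/1318179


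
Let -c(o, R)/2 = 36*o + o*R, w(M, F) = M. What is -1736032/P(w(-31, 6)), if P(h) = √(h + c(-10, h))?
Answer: -1736032*√69/69 ≈ -2.0899e+5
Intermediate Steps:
c(o, R) = -72*o - 2*R*o (c(o, R) = -2*(36*o + o*R) = -2*(36*o + R*o) = -72*o - 2*R*o)
P(h) = √(720 + 21*h) (P(h) = √(h - 2*(-10)*(36 + h)) = √(h + (720 + 20*h)) = √(720 + 21*h))
-1736032/P(w(-31, 6)) = -1736032/√(720 + 21*(-31)) = -1736032/√(720 - 651) = -1736032*√69/69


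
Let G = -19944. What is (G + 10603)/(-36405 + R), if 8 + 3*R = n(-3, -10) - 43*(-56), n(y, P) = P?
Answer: 28023/106825 ≈ 0.26233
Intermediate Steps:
R = 2390/3 (R = -8/3 + (-10 - 43*(-56))/3 = -8/3 + (-10 + 2408)/3 = -8/3 + (⅓)*2398 = -8/3 + 2398/3 = 2390/3 ≈ 796.67)
(G + 10603)/(-36405 + R) = (-19944 + 10603)/(-36405 + 2390/3) = -9341/(-106825/3) = -9341*(-3/106825) = 28023/106825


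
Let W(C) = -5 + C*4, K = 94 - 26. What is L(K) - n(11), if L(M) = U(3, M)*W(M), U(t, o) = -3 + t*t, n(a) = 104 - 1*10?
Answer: 1508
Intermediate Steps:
n(a) = 94 (n(a) = 104 - 10 = 94)
K = 68
U(t, o) = -3 + t**2
W(C) = -5 + 4*C
L(M) = -30 + 24*M (L(M) = (-3 + 3**2)*(-5 + 4*M) = (-3 + 9)*(-5 + 4*M) = 6*(-5 + 4*M) = -30 + 24*M)
L(K) - n(11) = (-30 + 24*68) - 1*94 = (-30 + 1632) - 94 = 1602 - 94 = 1508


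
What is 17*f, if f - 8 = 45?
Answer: 901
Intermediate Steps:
f = 53 (f = 8 + 45 = 53)
17*f = 17*53 = 901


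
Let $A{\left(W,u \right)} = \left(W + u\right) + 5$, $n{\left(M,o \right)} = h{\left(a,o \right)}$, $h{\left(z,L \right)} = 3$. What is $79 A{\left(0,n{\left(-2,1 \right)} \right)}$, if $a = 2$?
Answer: $632$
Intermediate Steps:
$n{\left(M,o \right)} = 3$
$A{\left(W,u \right)} = 5 + W + u$
$79 A{\left(0,n{\left(-2,1 \right)} \right)} = 79 \left(5 + 0 + 3\right) = 79 \cdot 8 = 632$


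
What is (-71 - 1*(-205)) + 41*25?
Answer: 1159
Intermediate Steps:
(-71 - 1*(-205)) + 41*25 = (-71 + 205) + 1025 = 134 + 1025 = 1159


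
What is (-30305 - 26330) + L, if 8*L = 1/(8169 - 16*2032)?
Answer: -11029326441/194744 ≈ -56635.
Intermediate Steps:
L = -1/194744 (L = 1/(8*(8169 - 16*2032)) = 1/(8*(8169 - 32512)) = (1/8)/(-24343) = (1/8)*(-1/24343) = -1/194744 ≈ -5.1349e-6)
(-30305 - 26330) + L = (-30305 - 26330) - 1/194744 = -56635 - 1/194744 = -11029326441/194744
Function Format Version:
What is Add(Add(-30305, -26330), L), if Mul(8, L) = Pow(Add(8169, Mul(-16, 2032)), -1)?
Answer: Rational(-11029326441, 194744) ≈ -56635.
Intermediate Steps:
L = Rational(-1, 194744) (L = Mul(Rational(1, 8), Pow(Add(8169, Mul(-16, 2032)), -1)) = Mul(Rational(1, 8), Pow(Add(8169, -32512), -1)) = Mul(Rational(1, 8), Pow(-24343, -1)) = Mul(Rational(1, 8), Rational(-1, 24343)) = Rational(-1, 194744) ≈ -5.1349e-6)
Add(Add(-30305, -26330), L) = Add(Add(-30305, -26330), Rational(-1, 194744)) = Add(-56635, Rational(-1, 194744)) = Rational(-11029326441, 194744)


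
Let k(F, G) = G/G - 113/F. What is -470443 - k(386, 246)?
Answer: -181591271/386 ≈ -4.7044e+5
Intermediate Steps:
k(F, G) = 1 - 113/F
-470443 - k(386, 246) = -470443 - (-113 + 386)/386 = -470443 - 273/386 = -181591271/386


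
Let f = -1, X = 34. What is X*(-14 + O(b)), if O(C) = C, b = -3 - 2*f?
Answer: -510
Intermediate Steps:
b = -1 (b = -3 - 2*(-1) = -3 + 2 = -1)
X*(-14 + O(b)) = 34*(-14 - 1) = 34*(-15) = -510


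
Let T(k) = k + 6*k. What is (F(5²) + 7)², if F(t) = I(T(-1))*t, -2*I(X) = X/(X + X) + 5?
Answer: 61009/16 ≈ 3813.1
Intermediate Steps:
T(k) = 7*k
I(X) = -11/4 (I(X) = -(X/(X + X) + 5)/2 = -(X/((2*X)) + 5)/2 = -((1/(2*X))*X + 5)/2 = -(½ + 5)/2 = -½*11/2 = -11/4)
F(t) = -11*t/4
(F(5²) + 7)² = (-11/4*5² + 7)² = (-11/4*25 + 7)² = (-275/4 + 7)² = (-247/4)² = 61009/16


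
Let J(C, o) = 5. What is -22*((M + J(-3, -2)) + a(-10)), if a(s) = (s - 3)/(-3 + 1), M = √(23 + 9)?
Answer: -253 - 88*√2 ≈ -377.45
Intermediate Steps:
M = 4*√2 (M = √32 = 4*√2 ≈ 5.6569)
a(s) = 3/2 - s/2 (a(s) = (-3 + s)/(-2) = (-3 + s)*(-½) = 3/2 - s/2)
-22*((M + J(-3, -2)) + a(-10)) = -22*((4*√2 + 5) + (3/2 - ½*(-10))) = -22*((5 + 4*√2) + (3/2 + 5)) = -22*((5 + 4*√2) + 13/2) = -22*(23/2 + 4*√2) = -253 - 88*√2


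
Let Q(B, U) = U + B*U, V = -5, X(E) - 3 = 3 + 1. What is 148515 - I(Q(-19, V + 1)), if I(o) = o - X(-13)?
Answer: 148450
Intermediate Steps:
X(E) = 7 (X(E) = 3 + (3 + 1) = 3 + 4 = 7)
I(o) = -7 + o (I(o) = o - 1*7 = o - 7 = -7 + o)
148515 - I(Q(-19, V + 1)) = 148515 - (-7 + (-5 + 1)*(1 - 19)) = 148515 - (-7 - 4*(-18)) = 148515 - (-7 + 72) = 148515 - 1*65 = 148515 - 65 = 148450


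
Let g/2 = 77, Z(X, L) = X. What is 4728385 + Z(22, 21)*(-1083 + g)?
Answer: 4707947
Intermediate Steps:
g = 154 (g = 2*77 = 154)
4728385 + Z(22, 21)*(-1083 + g) = 4728385 + 22*(-1083 + 154) = 4728385 + 22*(-929) = 4728385 - 20438 = 4707947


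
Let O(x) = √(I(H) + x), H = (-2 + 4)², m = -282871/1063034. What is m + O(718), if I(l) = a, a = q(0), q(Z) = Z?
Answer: -282871/1063034 + √718 ≈ 26.529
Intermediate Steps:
m = -282871/1063034 (m = -282871*1/1063034 = -282871/1063034 ≈ -0.26610)
H = 4 (H = 2² = 4)
a = 0
I(l) = 0
O(x) = √x (O(x) = √(0 + x) = √x)
m + O(718) = -282871/1063034 + √718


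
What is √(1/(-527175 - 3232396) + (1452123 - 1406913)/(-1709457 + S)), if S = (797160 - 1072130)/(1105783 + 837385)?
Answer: I*√1031179764941447167978077080116079179/6244200821684516983 ≈ 0.16263*I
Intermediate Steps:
S = -137485/971584 (S = -274970/1943168 = -274970*1/1943168 = -137485/971584 ≈ -0.14151)
√(1/(-527175 - 3232396) + (1452123 - 1406913)/(-1709457 + S)) = √(1/(-527175 - 3232396) + (1452123 - 1406913)/(-1709457 - 137485/971584)) = √(1/(-3759571) + 45210/(-1660881207373/971584)) = √(-1/3759571 + 45210*(-971584/1660881207373)) = √(-1/3759571 - 43925312640/1660881207373) = √(-165141992448484813/6244200821684516983) = I*√1031179764941447167978077080116079179/6244200821684516983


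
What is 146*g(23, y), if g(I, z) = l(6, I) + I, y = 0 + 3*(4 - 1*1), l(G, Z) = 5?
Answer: 4088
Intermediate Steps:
y = 9 (y = 0 + 3*(4 - 1) = 0 + 3*3 = 0 + 9 = 9)
g(I, z) = 5 + I
146*g(23, y) = 146*(5 + 23) = 146*28 = 4088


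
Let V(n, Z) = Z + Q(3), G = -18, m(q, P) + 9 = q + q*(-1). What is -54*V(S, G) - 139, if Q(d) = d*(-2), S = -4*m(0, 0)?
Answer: 1157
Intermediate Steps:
m(q, P) = -9 (m(q, P) = -9 + (q + q*(-1)) = -9 + (q - q) = -9 + 0 = -9)
S = 36 (S = -4*(-9) = 36)
Q(d) = -2*d
V(n, Z) = -6 + Z (V(n, Z) = Z - 2*3 = Z - 6 = -6 + Z)
-54*V(S, G) - 139 = -54*(-6 - 18) - 139 = -54*(-24) - 139 = 1296 - 139 = 1157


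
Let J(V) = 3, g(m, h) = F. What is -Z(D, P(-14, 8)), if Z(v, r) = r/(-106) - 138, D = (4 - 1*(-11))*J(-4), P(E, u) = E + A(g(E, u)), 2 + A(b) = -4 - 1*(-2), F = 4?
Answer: 7305/53 ≈ 137.83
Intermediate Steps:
g(m, h) = 4
A(b) = -4 (A(b) = -2 + (-4 - 1*(-2)) = -2 + (-4 + 2) = -2 - 2 = -4)
P(E, u) = -4 + E (P(E, u) = E - 4 = -4 + E)
D = 45 (D = (4 - 1*(-11))*3 = (4 + 11)*3 = 15*3 = 45)
Z(v, r) = -138 - r/106 (Z(v, r) = r*(-1/106) - 138 = -r/106 - 138 = -138 - r/106)
-Z(D, P(-14, 8)) = -(-138 - (-4 - 14)/106) = -(-138 - 1/106*(-18)) = -(-138 + 9/53) = -1*(-7305/53) = 7305/53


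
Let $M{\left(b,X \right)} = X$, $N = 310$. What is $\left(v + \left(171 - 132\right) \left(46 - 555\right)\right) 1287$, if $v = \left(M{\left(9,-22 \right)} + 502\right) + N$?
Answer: $-24531507$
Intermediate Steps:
$v = 790$ ($v = \left(-22 + 502\right) + 310 = 480 + 310 = 790$)
$\left(v + \left(171 - 132\right) \left(46 - 555\right)\right) 1287 = \left(790 + \left(171 - 132\right) \left(46 - 555\right)\right) 1287 = \left(790 + \left(171 - 132\right) \left(-509\right)\right) 1287 = \left(790 + 39 \left(-509\right)\right) 1287 = \left(790 - 19851\right) 1287 = \left(-19061\right) 1287 = -24531507$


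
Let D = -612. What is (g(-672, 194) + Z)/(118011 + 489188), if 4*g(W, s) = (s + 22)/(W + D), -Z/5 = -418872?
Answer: 448193031/129940586 ≈ 3.4492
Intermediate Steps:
Z = 2094360 (Z = -5*(-418872) = 2094360)
g(W, s) = (22 + s)/(4*(-612 + W)) (g(W, s) = ((s + 22)/(W - 612))/4 = ((22 + s)/(-612 + W))/4 = (22 + s)/(4*(-612 + W)))
(g(-672, 194) + Z)/(118011 + 489188) = ((22 + 194)/(4*(-612 - 672)) + 2094360)/(118011 + 489188) = ((1/4)*216/(-1284) + 2094360)/607199 = ((1/4)*(-1/1284)*216 + 2094360)*(1/607199) = (-9/214 + 2094360)*(1/607199) = (448193031/214)*(1/607199) = 448193031/129940586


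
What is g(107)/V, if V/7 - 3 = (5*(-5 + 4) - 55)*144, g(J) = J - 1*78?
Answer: -29/60459 ≈ -0.00047966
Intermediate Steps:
g(J) = -78 + J (g(J) = J - 78 = -78 + J)
V = -60459 (V = 21 + 7*((5*(-5 + 4) - 55)*144) = 21 + 7*((5*(-1) - 55)*144) = 21 + 7*((-5 - 55)*144) = 21 + 7*(-60*144) = 21 + 7*(-8640) = 21 - 60480 = -60459)
g(107)/V = (-78 + 107)/(-60459) = 29*(-1/60459) = -29/60459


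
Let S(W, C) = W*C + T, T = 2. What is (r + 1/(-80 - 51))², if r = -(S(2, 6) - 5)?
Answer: 1392400/17161 ≈ 81.137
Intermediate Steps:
S(W, C) = 2 + C*W (S(W, C) = W*C + 2 = C*W + 2 = 2 + C*W)
r = -9 (r = -((2 + 6*2) - 5) = -((2 + 12) - 5) = -(14 - 5) = -1*9 = -9)
(r + 1/(-80 - 51))² = (-9 + 1/(-80 - 51))² = (-9 + 1/(-131))² = (-9 - 1/131)² = (-1180/131)² = 1392400/17161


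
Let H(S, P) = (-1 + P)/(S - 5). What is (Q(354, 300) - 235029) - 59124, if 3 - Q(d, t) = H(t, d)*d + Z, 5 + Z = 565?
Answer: -1475668/5 ≈ -2.9513e+5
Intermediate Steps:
Z = 560 (Z = -5 + 565 = 560)
H(S, P) = (-1 + P)/(-5 + S)
Q(d, t) = -557 - d*(-1 + d)/(-5 + t) (Q(d, t) = 3 - (((-1 + d)/(-5 + t))*d + 560) = 3 - (d*(-1 + d)/(-5 + t) + 560) = 3 - (560 + d*(-1 + d)/(-5 + t)) = 3 + (-560 - d*(-1 + d)/(-5 + t)) = -557 - d*(-1 + d)/(-5 + t))
(Q(354, 300) - 235029) - 59124 = ((2785 - 557*300 - 1*354*(-1 + 354))/(-5 + 300) - 235029) - 59124 = ((2785 - 167100 - 1*354*353)/295 - 235029) - 59124 = ((2785 - 167100 - 124962)/295 - 235029) - 59124 = ((1/295)*(-289277) - 235029) - 59124 = (-4903/5 - 235029) - 59124 = -1180048/5 - 59124 = -1475668/5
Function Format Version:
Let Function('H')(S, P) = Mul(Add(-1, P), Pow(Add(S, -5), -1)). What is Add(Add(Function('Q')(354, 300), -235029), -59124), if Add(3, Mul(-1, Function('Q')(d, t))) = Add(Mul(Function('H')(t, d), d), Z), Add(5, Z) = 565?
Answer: Rational(-1475668, 5) ≈ -2.9513e+5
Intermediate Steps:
Z = 560 (Z = Add(-5, 565) = 560)
Function('H')(S, P) = Mul(Pow(Add(-5, S), -1), Add(-1, P)) (Function('H')(S, P) = Mul(Add(-1, P), Pow(Add(-5, S), -1)) = Mul(Pow(Add(-5, S), -1), Add(-1, P)))
Function('Q')(d, t) = Add(-557, Mul(-1, d, Pow(Add(-5, t), -1), Add(-1, d))) (Function('Q')(d, t) = Add(3, Mul(-1, Add(Mul(Mul(Pow(Add(-5, t), -1), Add(-1, d)), d), 560))) = Add(3, Mul(-1, Add(Mul(d, Pow(Add(-5, t), -1), Add(-1, d)), 560))) = Add(3, Mul(-1, Add(560, Mul(d, Pow(Add(-5, t), -1), Add(-1, d))))) = Add(3, Add(-560, Mul(-1, d, Pow(Add(-5, t), -1), Add(-1, d)))) = Add(-557, Mul(-1, d, Pow(Add(-5, t), -1), Add(-1, d))))
Add(Add(Function('Q')(354, 300), -235029), -59124) = Add(Add(Mul(Pow(Add(-5, 300), -1), Add(2785, Mul(-557, 300), Mul(-1, 354, Add(-1, 354)))), -235029), -59124) = Add(Add(Mul(Pow(295, -1), Add(2785, -167100, Mul(-1, 354, 353))), -235029), -59124) = Add(Add(Mul(Rational(1, 295), Add(2785, -167100, -124962)), -235029), -59124) = Add(Add(Mul(Rational(1, 295), -289277), -235029), -59124) = Add(Add(Rational(-4903, 5), -235029), -59124) = Add(Rational(-1180048, 5), -59124) = Rational(-1475668, 5)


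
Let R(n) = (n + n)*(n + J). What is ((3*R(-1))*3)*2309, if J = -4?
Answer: 207810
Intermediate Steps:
R(n) = 2*n*(-4 + n) (R(n) = (n + n)*(n - 4) = (2*n)*(-4 + n) = 2*n*(-4 + n))
((3*R(-1))*3)*2309 = ((3*(2*(-1)*(-4 - 1)))*3)*2309 = ((3*(2*(-1)*(-5)))*3)*2309 = ((3*10)*3)*2309 = (30*3)*2309 = 90*2309 = 207810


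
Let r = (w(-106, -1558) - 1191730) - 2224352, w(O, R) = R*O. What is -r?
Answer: 3250934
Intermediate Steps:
w(O, R) = O*R
r = -3250934 (r = (-106*(-1558) - 1191730) - 2224352 = (165148 - 1191730) - 2224352 = -1026582 - 2224352 = -3250934)
-r = -1*(-3250934) = 3250934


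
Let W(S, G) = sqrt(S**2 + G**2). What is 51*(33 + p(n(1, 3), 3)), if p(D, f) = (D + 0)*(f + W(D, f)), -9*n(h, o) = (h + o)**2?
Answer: 1411 - 272*sqrt(985)/27 ≈ 1094.8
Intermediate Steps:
W(S, G) = sqrt(G**2 + S**2)
n(h, o) = -(h + o)**2/9
p(D, f) = D*(f + sqrt(D**2 + f**2)) (p(D, f) = (D + 0)*(f + sqrt(f**2 + D**2)) = D*(f + sqrt(D**2 + f**2)))
51*(33 + p(n(1, 3), 3)) = 51*(33 + (-(1 + 3)**2/9)*(3 + sqrt((-(1 + 3)**2/9)**2 + 3**2))) = 51*(33 + (-1/9*4**2)*(3 + sqrt((-1/9*4**2)**2 + 9))) = 51*(33 + (-1/9*16)*(3 + sqrt((-1/9*16)**2 + 9))) = 51*(33 - 16*(3 + sqrt((-16/9)**2 + 9))/9) = 51*(33 - 16*(3 + sqrt(256/81 + 9))/9) = 51*(33 - 16*(3 + sqrt(985/81))/9) = 51*(33 - 16*(3 + sqrt(985)/9)/9) = 51*(33 + (-16/3 - 16*sqrt(985)/81)) = 51*(83/3 - 16*sqrt(985)/81) = 1411 - 272*sqrt(985)/27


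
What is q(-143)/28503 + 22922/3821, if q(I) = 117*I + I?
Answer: 588870212/108909963 ≈ 5.4069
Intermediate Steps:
q(I) = 118*I
q(-143)/28503 + 22922/3821 = (118*(-143))/28503 + 22922/3821 = -16874*1/28503 + 22922*(1/3821) = -16874/28503 + 22922/3821 = 588870212/108909963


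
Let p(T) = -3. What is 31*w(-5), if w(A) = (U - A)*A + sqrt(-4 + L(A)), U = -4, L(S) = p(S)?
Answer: -155 + 31*I*sqrt(7) ≈ -155.0 + 82.018*I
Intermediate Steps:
L(S) = -3
w(A) = I*sqrt(7) + A*(-4 - A) (w(A) = (-4 - A)*A + sqrt(-4 - 3) = A*(-4 - A) + sqrt(-7) = A*(-4 - A) + I*sqrt(7) = I*sqrt(7) + A*(-4 - A))
31*w(-5) = 31*(-1*(-5)**2 - 4*(-5) + I*sqrt(7)) = 31*(-1*25 + 20 + I*sqrt(7)) = 31*(-25 + 20 + I*sqrt(7)) = 31*(-5 + I*sqrt(7)) = -155 + 31*I*sqrt(7)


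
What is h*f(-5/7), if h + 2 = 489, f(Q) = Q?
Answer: -2435/7 ≈ -347.86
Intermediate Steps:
h = 487 (h = -2 + 489 = 487)
h*f(-5/7) = 487*(-5/7) = -2435/7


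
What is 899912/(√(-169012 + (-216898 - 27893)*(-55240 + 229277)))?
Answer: -899912*I*√42602860279/42602860279 ≈ -4.3599*I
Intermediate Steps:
899912/(√(-169012 + (-216898 - 27893)*(-55240 + 229277))) = 899912/(√(-169012 - 244791*174037)) = 899912/(√(-169012 - 42602691267)) = 899912/(√(-42602860279)) = 899912/((I*√42602860279)) = 899912*(-I*√42602860279/42602860279) = -899912*I*√42602860279/42602860279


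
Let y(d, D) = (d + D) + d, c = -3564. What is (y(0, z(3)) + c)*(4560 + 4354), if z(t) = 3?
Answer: -31742754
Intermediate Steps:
y(d, D) = D + 2*d (y(d, D) = (D + d) + d = D + 2*d)
(y(0, z(3)) + c)*(4560 + 4354) = ((3 + 2*0) - 3564)*(4560 + 4354) = ((3 + 0) - 3564)*8914 = (3 - 3564)*8914 = -3561*8914 = -31742754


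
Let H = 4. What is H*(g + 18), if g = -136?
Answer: -472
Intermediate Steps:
H*(g + 18) = 4*(-136 + 18) = 4*(-118) = -472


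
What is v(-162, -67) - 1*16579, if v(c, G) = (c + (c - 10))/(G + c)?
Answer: -3796257/229 ≈ -16578.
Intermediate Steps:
v(c, G) = (-10 + 2*c)/(G + c) (v(c, G) = (c + (-10 + c))/(G + c) = (-10 + 2*c)/(G + c))
v(-162, -67) - 1*16579 = 2*(-5 - 162)/(-67 - 162) - 1*16579 = 2*(-167)/(-229) - 16579 = 2*(-1/229)*(-167) - 16579 = 334/229 - 16579 = -3796257/229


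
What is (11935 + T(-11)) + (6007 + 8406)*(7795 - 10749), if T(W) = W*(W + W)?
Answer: -42563825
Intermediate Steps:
T(W) = 2*W² (T(W) = W*(2*W) = 2*W²)
(11935 + T(-11)) + (6007 + 8406)*(7795 - 10749) = (11935 + 2*(-11)²) + (6007 + 8406)*(7795 - 10749) = (11935 + 2*121) + 14413*(-2954) = (11935 + 242) - 42576002 = 12177 - 42576002 = -42563825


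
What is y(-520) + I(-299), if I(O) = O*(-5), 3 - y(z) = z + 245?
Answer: 1773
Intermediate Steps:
y(z) = -242 - z (y(z) = 3 - (z + 245) = 3 - (245 + z) = 3 + (-245 - z) = -242 - z)
I(O) = -5*O
y(-520) + I(-299) = (-242 - 1*(-520)) - 5*(-299) = (-242 + 520) + 1495 = 278 + 1495 = 1773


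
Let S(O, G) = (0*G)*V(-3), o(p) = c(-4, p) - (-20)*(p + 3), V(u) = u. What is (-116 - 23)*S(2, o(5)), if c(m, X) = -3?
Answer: 0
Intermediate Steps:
o(p) = 57 + 20*p (o(p) = -3 - (-20)*(p + 3) = -3 - (-20)*(3 + p) = -3 - 5*(-12 - 4*p) = -3 + (60 + 20*p) = 57 + 20*p)
S(O, G) = 0 (S(O, G) = (0*G)*(-3) = 0*(-3) = 0)
(-116 - 23)*S(2, o(5)) = (-116 - 23)*0 = -139*0 = 0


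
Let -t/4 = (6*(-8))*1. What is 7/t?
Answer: 7/192 ≈ 0.036458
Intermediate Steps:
t = 192 (t = -4*6*(-8) = -(-192) = -4*(-48) = 192)
7/t = 7/192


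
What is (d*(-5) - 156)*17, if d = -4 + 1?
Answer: -2397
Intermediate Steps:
d = -3
(d*(-5) - 156)*17 = (-3*(-5) - 156)*17 = (15 - 156)*17 = -141*17 = -2397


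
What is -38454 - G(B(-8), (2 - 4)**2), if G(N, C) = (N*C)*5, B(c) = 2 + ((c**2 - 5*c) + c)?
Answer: -40414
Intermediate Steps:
B(c) = 2 + c**2 - 4*c (B(c) = 2 + (c**2 - 4*c) = 2 + c**2 - 4*c)
G(N, C) = 5*C*N (G(N, C) = (C*N)*5 = 5*C*N)
-38454 - G(B(-8), (2 - 4)**2) = -38454 - 5*(2 - 4)**2*(2 + (-8)**2 - 4*(-8)) = -38454 - 5*(-2)**2*(2 + 64 + 32) = -38454 - 5*4*98 = -38454 - 1*1960 = -38454 - 1960 = -40414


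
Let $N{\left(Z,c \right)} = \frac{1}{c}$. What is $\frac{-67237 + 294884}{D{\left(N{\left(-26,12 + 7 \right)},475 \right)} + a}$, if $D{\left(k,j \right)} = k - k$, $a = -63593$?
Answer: $- \frac{227647}{63593} \approx -3.5798$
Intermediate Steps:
$D{\left(k,j \right)} = 0$
$\frac{-67237 + 294884}{D{\left(N{\left(-26,12 + 7 \right)},475 \right)} + a} = \frac{-67237 + 294884}{0 - 63593} = \frac{227647}{-63593} = 227647 \left(- \frac{1}{63593}\right) = - \frac{227647}{63593}$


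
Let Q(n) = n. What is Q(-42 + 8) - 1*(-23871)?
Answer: 23837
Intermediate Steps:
Q(-42 + 8) - 1*(-23871) = (-42 + 8) - 1*(-23871) = -34 + 23871 = 23837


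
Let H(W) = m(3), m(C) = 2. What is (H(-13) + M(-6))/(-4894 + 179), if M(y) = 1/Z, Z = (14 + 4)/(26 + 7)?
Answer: -1/1230 ≈ -0.00081301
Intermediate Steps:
H(W) = 2
Z = 6/11 (Z = 18/33 = 18*(1/33) = 6/11 ≈ 0.54545)
M(y) = 11/6 (M(y) = 1/(6/11) = 11/6)
(H(-13) + M(-6))/(-4894 + 179) = (2 + 11/6)/(-4894 + 179) = (23/6)/(-4715) = (23/6)*(-1/4715) = -1/1230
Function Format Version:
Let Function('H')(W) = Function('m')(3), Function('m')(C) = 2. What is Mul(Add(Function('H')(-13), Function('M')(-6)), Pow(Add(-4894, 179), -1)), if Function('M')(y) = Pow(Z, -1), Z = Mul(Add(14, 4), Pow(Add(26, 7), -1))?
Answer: Rational(-1, 1230) ≈ -0.00081301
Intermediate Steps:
Function('H')(W) = 2
Z = Rational(6, 11) (Z = Mul(18, Pow(33, -1)) = Mul(18, Rational(1, 33)) = Rational(6, 11) ≈ 0.54545)
Function('M')(y) = Rational(11, 6) (Function('M')(y) = Pow(Rational(6, 11), -1) = Rational(11, 6))
Mul(Add(Function('H')(-13), Function('M')(-6)), Pow(Add(-4894, 179), -1)) = Mul(Add(2, Rational(11, 6)), Pow(Add(-4894, 179), -1)) = Mul(Rational(23, 6), Pow(-4715, -1)) = Mul(Rational(23, 6), Rational(-1, 4715)) = Rational(-1, 1230)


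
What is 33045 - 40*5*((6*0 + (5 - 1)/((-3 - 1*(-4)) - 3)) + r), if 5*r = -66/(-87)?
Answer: 969025/29 ≈ 33415.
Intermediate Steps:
r = 22/145 (r = (-66/(-87))/5 = (-66*(-1/87))/5 = (1/5)*(22/29) = 22/145 ≈ 0.15172)
33045 - 40*5*((6*0 + (5 - 1)/((-3 - 1*(-4)) - 3)) + r) = 33045 - 40*5*((6*0 + (5 - 1)/((-3 - 1*(-4)) - 3)) + 22/145) = 33045 - 200*((0 + 4/((-3 + 4) - 3)) + 22/145) = 33045 - 200*((0 + 4/(1 - 3)) + 22/145) = 33045 - 200*((0 + 4/(-2)) + 22/145) = 33045 - 200*((0 + 4*(-1/2)) + 22/145) = 33045 - 200*((0 - 2) + 22/145) = 33045 - 200*(-2 + 22/145) = 33045 - 200*(-268)/145 = 33045 - 1*(-10720/29) = 33045 + 10720/29 = 969025/29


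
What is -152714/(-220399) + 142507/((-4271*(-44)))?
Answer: 60107026029/41418261676 ≈ 1.4512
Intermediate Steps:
-152714/(-220399) + 142507/((-4271*(-44))) = -152714*(-1/220399) + 142507/187924 = 152714/220399 + 142507*(1/187924) = 152714/220399 + 142507/187924 = 60107026029/41418261676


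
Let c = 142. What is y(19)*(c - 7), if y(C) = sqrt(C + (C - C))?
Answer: 135*sqrt(19) ≈ 588.45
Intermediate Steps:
y(C) = sqrt(C) (y(C) = sqrt(C + 0) = sqrt(C))
y(19)*(c - 7) = sqrt(19)*(142 - 7) = sqrt(19)*135 = 135*sqrt(19)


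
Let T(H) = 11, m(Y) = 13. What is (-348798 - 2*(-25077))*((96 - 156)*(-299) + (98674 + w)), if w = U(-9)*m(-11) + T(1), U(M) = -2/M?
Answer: -104490657748/3 ≈ -3.4830e+10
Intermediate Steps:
w = 125/9 (w = -2/(-9)*13 + 11 = -2*(-1/9)*13 + 11 = (2/9)*13 + 11 = 26/9 + 11 = 125/9 ≈ 13.889)
(-348798 - 2*(-25077))*((96 - 156)*(-299) + (98674 + w)) = (-348798 - 2*(-25077))*((96 - 156)*(-299) + (98674 + 125/9)) = (-348798 + 50154)*(-60*(-299) + 888191/9) = -298644*(17940 + 888191/9) = -298644*1049651/9 = -104490657748/3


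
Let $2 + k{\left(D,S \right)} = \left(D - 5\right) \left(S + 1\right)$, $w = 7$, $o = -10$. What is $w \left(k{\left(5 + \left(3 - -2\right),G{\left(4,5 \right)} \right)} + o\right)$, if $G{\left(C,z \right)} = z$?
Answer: $126$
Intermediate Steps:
$k{\left(D,S \right)} = -2 + \left(1 + S\right) \left(-5 + D\right)$ ($k{\left(D,S \right)} = -2 + \left(D - 5\right) \left(S + 1\right) = -2 + \left(-5 + D\right) \left(1 + S\right) = -2 + \left(1 + S\right) \left(-5 + D\right)$)
$w \left(k{\left(5 + \left(3 - -2\right),G{\left(4,5 \right)} \right)} + o\right) = 7 \left(\left(-7 + \left(5 + \left(3 - -2\right)\right) - 25 + \left(5 + \left(3 - -2\right)\right) 5\right) - 10\right) = 7 \left(\left(-7 + \left(5 + \left(3 + 2\right)\right) - 25 + \left(5 + \left(3 + 2\right)\right) 5\right) - 10\right) = 7 \left(\left(-7 + \left(5 + 5\right) - 25 + \left(5 + 5\right) 5\right) - 10\right) = 7 \left(\left(-7 + 10 - 25 + 10 \cdot 5\right) - 10\right) = 7 \left(\left(-7 + 10 - 25 + 50\right) - 10\right) = 7 \left(28 - 10\right) = 7 \cdot 18 = 126$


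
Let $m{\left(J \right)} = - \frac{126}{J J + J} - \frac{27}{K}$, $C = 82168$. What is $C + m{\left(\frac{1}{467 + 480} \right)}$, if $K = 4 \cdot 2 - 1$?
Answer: $- \frac{40957381}{1106} \approx -37032.0$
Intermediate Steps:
$K = 7$ ($K = 8 - 1 = 7$)
$m{\left(J \right)} = - \frac{27}{7} - \frac{126}{J + J^{2}}$ ($m{\left(J \right)} = - \frac{126}{J J + J} - \frac{27}{7} = - \frac{126}{J^{2} + J} - \frac{27}{7} = - \frac{126}{J + J^{2}} - \frac{27}{7} = - \frac{27}{7} - \frac{126}{J + J^{2}}$)
$C + m{\left(\frac{1}{467 + 480} \right)} = 82168 + \frac{9 \left(-98 - \frac{3}{467 + 480} - 3 \left(\frac{1}{467 + 480}\right)^{2}\right)}{7 \frac{1}{467 + 480} \left(1 + \frac{1}{467 + 480}\right)} = 82168 + \frac{9 \left(-98 - \frac{3}{947} - 3 \left(\frac{1}{947}\right)^{2}\right)}{7 \cdot \frac{1}{947} \left(1 + \frac{1}{947}\right)} = 82168 + \frac{9 \frac{1}{\frac{1}{947}} \left(-98 - \frac{3}{947} - \frac{3}{896809}\right)}{7 \left(1 + \frac{1}{947}\right)} = 82168 + \frac{9}{7} \cdot 947 \frac{1}{\frac{948}{947}} \left(-98 - \frac{3}{947} - \frac{3}{896809}\right) = 82168 + \frac{9}{7} \cdot 947 \cdot \frac{947}{948} \left(-98 - \frac{3}{947} - \frac{3}{896809}\right) = 82168 + \frac{9}{7} \cdot 947 \cdot \frac{947}{948} \left(- \frac{87890126}{896809}\right) = 82168 - \frac{131835189}{1106} = - \frac{40957381}{1106}$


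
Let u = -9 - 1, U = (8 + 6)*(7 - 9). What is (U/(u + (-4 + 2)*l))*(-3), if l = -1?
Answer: -21/2 ≈ -10.500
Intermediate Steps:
U = -28 (U = 14*(-2) = -28)
u = -10
(U/(u + (-4 + 2)*l))*(-3) = -28/(-10 + (-4 + 2)*(-1))*(-3) = -28/(-10 - 2*(-1))*(-3) = -28/(-10 + 2)*(-3) = -28/(-8)*(-3) = -28*(-1/8)*(-3) = (7/2)*(-3) = -21/2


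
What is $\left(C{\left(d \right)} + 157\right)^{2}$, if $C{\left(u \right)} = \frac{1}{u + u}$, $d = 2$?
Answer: $\frac{395641}{16} \approx 24728.0$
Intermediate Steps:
$C{\left(u \right)} = \frac{1}{2 u}$
$\left(C{\left(d \right)} + 157\right)^{2} = \left(\frac{1}{2 \cdot 2} + 157\right)^{2} = \left(\frac{1}{2} \cdot \frac{1}{2} + 157\right)^{2} = \left(\frac{1}{4} + 157\right)^{2} = \left(\frac{629}{4}\right)^{2} = \frac{395641}{16}$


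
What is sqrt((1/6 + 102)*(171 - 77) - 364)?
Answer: sqrt(83157)/3 ≈ 96.123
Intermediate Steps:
sqrt((1/6 + 102)*(171 - 77) - 364) = sqrt((1/6 + 102)*94 - 364) = sqrt((613/6)*94 - 364) = sqrt(28811/3 - 364) = sqrt(27719/3) = sqrt(83157)/3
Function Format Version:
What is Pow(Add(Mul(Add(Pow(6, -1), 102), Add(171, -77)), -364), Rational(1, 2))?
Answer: Mul(Rational(1, 3), Pow(83157, Rational(1, 2))) ≈ 96.123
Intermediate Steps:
Pow(Add(Mul(Add(Pow(6, -1), 102), Add(171, -77)), -364), Rational(1, 2)) = Pow(Add(Mul(Add(Rational(1, 6), 102), 94), -364), Rational(1, 2)) = Pow(Add(Mul(Rational(613, 6), 94), -364), Rational(1, 2)) = Pow(Add(Rational(28811, 3), -364), Rational(1, 2)) = Pow(Rational(27719, 3), Rational(1, 2)) = Mul(Rational(1, 3), Pow(83157, Rational(1, 2)))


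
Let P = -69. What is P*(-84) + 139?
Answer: 5935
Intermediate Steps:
P*(-84) + 139 = -69*(-84) + 139 = 5796 + 139 = 5935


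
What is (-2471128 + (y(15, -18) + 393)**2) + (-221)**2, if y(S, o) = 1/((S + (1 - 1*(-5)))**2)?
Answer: -441051055451/194481 ≈ -2.2678e+6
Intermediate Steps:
y(S, o) = (6 + S)**(-2) (y(S, o) = 1/((S + (1 + 5))**2) = 1/((S + 6)**2) = 1/((6 + S)**2) = (6 + S)**(-2))
(-2471128 + (y(15, -18) + 393)**2) + (-221)**2 = (-2471128 + ((6 + 15)**(-2) + 393)**2) + (-221)**2 = (-2471128 + (21**(-2) + 393)**2) + 48841 = (-2471128 + (1/441 + 393)**2) + 48841 = (-2471128 + (173314/441)**2) + 48841 = (-2471128 + 30037742596/194481) + 48841 = -450549701972/194481 + 48841 = -441051055451/194481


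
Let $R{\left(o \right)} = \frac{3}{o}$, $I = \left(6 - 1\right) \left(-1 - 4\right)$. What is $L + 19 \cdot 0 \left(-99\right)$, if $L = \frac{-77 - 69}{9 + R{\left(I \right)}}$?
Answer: $- \frac{1825}{111} \approx -16.441$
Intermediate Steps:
$I = -25$ ($I = 5 \left(-5\right) = -25$)
$L = - \frac{1825}{111}$ ($L = \frac{-77 - 69}{9 + \frac{3}{-25}} = - \frac{146}{9 + 3 \left(- \frac{1}{25}\right)} = - \frac{146}{9 - \frac{3}{25}} = - \frac{146}{\frac{222}{25}} = \left(-146\right) \frac{25}{222} = - \frac{1825}{111} \approx -16.441$)
$L + 19 \cdot 0 \left(-99\right) = - \frac{1825}{111} + 19 \cdot 0 \left(-99\right) = - \frac{1825}{111} + 0 \left(-99\right) = - \frac{1825}{111} + 0 = - \frac{1825}{111}$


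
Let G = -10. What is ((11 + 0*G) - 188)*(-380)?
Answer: 67260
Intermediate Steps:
((11 + 0*G) - 188)*(-380) = ((11 + 0*(-10)) - 188)*(-380) = ((11 + 0) - 188)*(-380) = (11 - 188)*(-380) = -177*(-380) = 67260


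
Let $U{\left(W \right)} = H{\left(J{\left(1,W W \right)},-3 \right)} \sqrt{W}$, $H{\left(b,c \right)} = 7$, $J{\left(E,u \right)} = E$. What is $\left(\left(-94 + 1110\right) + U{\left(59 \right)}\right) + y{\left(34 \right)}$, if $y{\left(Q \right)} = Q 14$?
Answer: $1492 + 7 \sqrt{59} \approx 1545.8$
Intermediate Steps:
$U{\left(W \right)} = 7 \sqrt{W}$
$y{\left(Q \right)} = 14 Q$
$\left(\left(-94 + 1110\right) + U{\left(59 \right)}\right) + y{\left(34 \right)} = \left(\left(-94 + 1110\right) + 7 \sqrt{59}\right) + 14 \cdot 34 = \left(1016 + 7 \sqrt{59}\right) + 476 = 1492 + 7 \sqrt{59}$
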